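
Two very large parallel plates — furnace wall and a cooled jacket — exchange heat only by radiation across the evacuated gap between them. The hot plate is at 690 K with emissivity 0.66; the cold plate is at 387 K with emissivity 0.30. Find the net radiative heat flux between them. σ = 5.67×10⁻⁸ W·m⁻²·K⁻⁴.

For two infinite grey parallel plates, q = σ(T₁⁴ − T₂⁴)/(1/ε₁ + 1/ε₂ − 1).
T₁⁴ − T₂⁴ = 2.267×10¹¹ − 2.243×10¹⁰ = 2.042×10¹¹ K⁴.
1/ε₁ + 1/ε₂ − 1 = 1.515 + 3.333 − 1 = 3.848.
q = 5.67×10⁻⁸ × 2.042×10¹¹ / 3.848.

q ≈ 3010 W/m²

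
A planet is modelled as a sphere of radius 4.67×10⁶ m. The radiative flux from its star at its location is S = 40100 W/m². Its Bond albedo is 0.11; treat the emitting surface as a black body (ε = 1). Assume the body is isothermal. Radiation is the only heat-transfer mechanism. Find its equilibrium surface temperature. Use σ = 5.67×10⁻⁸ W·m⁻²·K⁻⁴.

At equilibrium, absorbed power = emitted power.
Absorbing cross-section = πr² = 6.851×10¹³ m²; emitting surface = 4πr² = 2.741×10¹⁴ m² (ratio 4).
(1−a)S·A_cross = εσ·A_surf·T⁴  ⇒  T⁴ = (1−a)S/(4σ).
T⁴ = 0.890·40100/(4·5.67×10⁻⁸) = 1.574×10¹¹ K⁴.
T = (1.574×10¹¹)^(1/4).

T ≈ 630 K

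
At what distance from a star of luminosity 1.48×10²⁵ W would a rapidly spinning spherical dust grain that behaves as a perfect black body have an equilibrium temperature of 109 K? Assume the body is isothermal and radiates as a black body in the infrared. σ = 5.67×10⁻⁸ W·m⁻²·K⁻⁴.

For an isothermal black-emitting sphere, (1−a)S·πr² = σ·4πr²·T⁴ ⇒ S = 4σT⁴/(1−a).
S = 4·5.67×10⁻⁸·(109)⁴/1.00 = 32.01 W/m².
Flux falls as S = L/(4πd²), so d = √(L/(4πS)) = √(1.48×10²⁵/(4π·32.01)).

d ≈ 1.92×10¹¹ m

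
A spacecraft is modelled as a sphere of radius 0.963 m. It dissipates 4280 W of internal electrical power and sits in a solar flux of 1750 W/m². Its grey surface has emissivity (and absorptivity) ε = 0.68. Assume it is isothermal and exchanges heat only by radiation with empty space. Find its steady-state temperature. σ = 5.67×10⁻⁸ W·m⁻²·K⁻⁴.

At steady state, absorbed solar power + internal power = radiated power.
Absorbed: α·S·A_cross = 0.68·1750·2.913 = 3467 W (cross-section πr²).
Total input = 3467 + 4280 = 7747 W.
Radiated: εσ·A_surf·T⁴ with A_surf = 4πr² = 11.65 m².
T⁴ = 7747/(0.68·5.67×10⁻⁸·11.65) = 1.724×10¹⁰ K⁴.

T ≈ 362 K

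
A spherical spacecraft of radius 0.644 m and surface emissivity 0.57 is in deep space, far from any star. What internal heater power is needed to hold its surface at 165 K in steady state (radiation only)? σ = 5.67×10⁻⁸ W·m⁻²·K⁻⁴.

P = εσ·4πr²·T⁴.
4πr² = 5.212 m²; T⁴ = 7.412×10⁸ K⁴.
P = 0.57·5.67×10⁻⁸·5.212·7.412×10⁸.

P ≈ 125 W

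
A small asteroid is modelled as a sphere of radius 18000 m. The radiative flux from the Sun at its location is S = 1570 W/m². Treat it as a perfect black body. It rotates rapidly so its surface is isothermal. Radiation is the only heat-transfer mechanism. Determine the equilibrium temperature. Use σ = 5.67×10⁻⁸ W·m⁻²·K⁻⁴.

T ≈ 288 K

At equilibrium, absorbed power = emitted power.
Absorbing cross-section = πr² = 1.018×10⁹ m²; emitting surface = 4πr² = 4.072×10⁹ m² (ratio 4).
S·A_cross = εσ·A_surf·T⁴  ⇒  T⁴ = S/(4σ).
T⁴ = 1.00·1570/(4·5.67×10⁻⁸) = 6.922×10⁹ K⁴.
T = (6.922×10⁹)^(1/4).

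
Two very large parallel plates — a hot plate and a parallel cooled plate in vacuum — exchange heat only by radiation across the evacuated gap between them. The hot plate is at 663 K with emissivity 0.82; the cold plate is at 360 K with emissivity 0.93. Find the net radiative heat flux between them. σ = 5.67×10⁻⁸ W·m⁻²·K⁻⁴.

For two infinite grey parallel plates, q = σ(T₁⁴ − T₂⁴)/(1/ε₁ + 1/ε₂ − 1).
T₁⁴ − T₂⁴ = 1.932×10¹¹ − 1.680×10¹⁰ = 1.764×10¹¹ K⁴.
1/ε₁ + 1/ε₂ − 1 = 1.220 + 1.075 − 1 = 1.295.
q = 5.67×10⁻⁸ × 1.764×10¹¹ / 1.295.

q ≈ 7730 W/m²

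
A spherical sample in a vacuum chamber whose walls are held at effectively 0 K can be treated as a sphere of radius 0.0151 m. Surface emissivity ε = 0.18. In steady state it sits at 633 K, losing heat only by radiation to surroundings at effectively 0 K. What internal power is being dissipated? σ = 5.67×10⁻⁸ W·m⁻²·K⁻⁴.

Steady state: P = εσA T⁴.
A = 4πr² = 0.002865 m²; T⁴ = (633)⁴ = 1.606×10¹¹ K⁴.
P = 0.18 × 5.67×10⁻⁸ × 0.002865 × 1.606×10¹¹.

P ≈ 4.69 W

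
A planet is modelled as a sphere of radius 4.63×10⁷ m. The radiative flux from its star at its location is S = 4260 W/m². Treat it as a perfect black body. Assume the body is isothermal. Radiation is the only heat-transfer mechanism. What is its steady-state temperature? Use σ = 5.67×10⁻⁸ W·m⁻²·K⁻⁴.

At equilibrium, absorbed power = emitted power.
Absorbing cross-section = πr² = 6.735×10¹⁵ m²; emitting surface = 4πr² = 2.694×10¹⁶ m² (ratio 4).
S·A_cross = εσ·A_surf·T⁴  ⇒  T⁴ = S/(4σ).
T⁴ = 1.00·4260/(4·5.67×10⁻⁸) = 1.878×10¹⁰ K⁴.
T = (1.878×10¹⁰)^(1/4).

T ≈ 370 K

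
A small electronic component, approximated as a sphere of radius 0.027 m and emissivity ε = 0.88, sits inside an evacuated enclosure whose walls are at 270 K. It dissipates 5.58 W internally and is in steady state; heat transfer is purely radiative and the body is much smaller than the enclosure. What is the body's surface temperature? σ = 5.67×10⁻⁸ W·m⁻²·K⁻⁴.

For a small grey body in a large enclosure, net radiated power = εσA(T⁴ − T_w⁴).
Steady state: P = εσA(T⁴ − T_w⁴) with A = 4πr² = 0.009161 m².
T⁴ = P/(εσA) + T_w⁴ = 5.58/(0.88·5.67×10⁻⁸·0.009161) + (270)⁴
    = 1.221×10¹⁰ + 5.314×10⁹ = 1.752×10¹⁰ K⁴.

T ≈ 364 K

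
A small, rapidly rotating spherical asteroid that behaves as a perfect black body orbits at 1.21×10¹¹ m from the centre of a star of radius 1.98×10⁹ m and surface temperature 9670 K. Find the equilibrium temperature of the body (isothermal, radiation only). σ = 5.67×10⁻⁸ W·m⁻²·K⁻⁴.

The star's surface emits σT_*⁴; at distance d the flux is S = σT_*⁴(R_*/d)².
S = 5.67×10⁻⁸·(9670)⁴·(1.98×10⁹/1.21×10¹¹)² = 1.328×10⁵ W/m².
For an isothermal sphere T⁴ = (1−a)S/(4σ) = 5.853×10¹¹ K⁴.

T ≈ 875 K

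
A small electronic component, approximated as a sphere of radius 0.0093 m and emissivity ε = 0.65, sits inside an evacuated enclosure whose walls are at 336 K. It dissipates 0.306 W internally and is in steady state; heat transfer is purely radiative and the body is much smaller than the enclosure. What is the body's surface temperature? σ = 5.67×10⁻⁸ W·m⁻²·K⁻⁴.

T ≈ 378 K

For a small grey body in a large enclosure, net radiated power = εσA(T⁴ − T_w⁴).
Steady state: P = εσA(T⁴ − T_w⁴) with A = 4πr² = 0.001087 m².
T⁴ = P/(εσA) + T_w⁴ = 0.306/(0.65·5.67×10⁻⁸·0.001087) + (336)⁴
    = 7.639×10⁹ + 1.275×10¹⁰ = 2.038×10¹⁰ K⁴.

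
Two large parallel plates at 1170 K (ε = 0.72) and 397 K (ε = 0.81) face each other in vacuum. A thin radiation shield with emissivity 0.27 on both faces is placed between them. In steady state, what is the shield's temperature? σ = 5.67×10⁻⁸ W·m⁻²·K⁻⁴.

T_s ≈ 982 K

In steady state the net flux on the hot side equals that on the cold side.
σ(T₁⁴−T_s⁴)/D₁ = σ(T_s⁴−T₂⁴)/D₂, with D₁ = 1/ε₁+1/ε_s−1 = 4.093, D₂ = 1/ε_s+1/ε₂−1 = 3.938.
Solve for T_s⁴: T_s⁴ = (D₂·T₁⁴ + D₁·T₂⁴)/(D₁+D₂) = 9.316×10¹¹ K⁴.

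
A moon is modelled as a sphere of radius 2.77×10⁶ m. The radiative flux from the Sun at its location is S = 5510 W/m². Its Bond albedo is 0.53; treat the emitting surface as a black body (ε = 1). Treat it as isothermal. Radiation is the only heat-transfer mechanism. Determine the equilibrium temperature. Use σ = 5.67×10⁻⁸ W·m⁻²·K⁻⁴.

At equilibrium, absorbed power = emitted power.
Absorbing cross-section = πr² = 2.411×10¹³ m²; emitting surface = 4πr² = 9.642×10¹³ m² (ratio 4).
(1−a)S·A_cross = εσ·A_surf·T⁴  ⇒  T⁴ = (1−a)S/(4σ).
T⁴ = 0.470·5510/(4·5.67×10⁻⁸) = 1.142×10¹⁰ K⁴.
T = (1.142×10¹⁰)^(1/4).

T ≈ 327 K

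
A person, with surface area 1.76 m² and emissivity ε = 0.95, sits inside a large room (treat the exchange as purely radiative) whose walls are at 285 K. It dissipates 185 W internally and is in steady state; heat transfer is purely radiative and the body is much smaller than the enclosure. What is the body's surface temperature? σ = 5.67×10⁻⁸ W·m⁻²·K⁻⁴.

For a small grey body in a large enclosure, net radiated power = εσA(T⁴ − T_w⁴).
Steady state: P = εσA(T⁴ − T_w⁴) with A = 1.76 m².
T⁴ = P/(εσA) + T_w⁴ = 185/(0.95·5.67×10⁻⁸·1.760) + (285)⁴
    = 1.951×10⁹ + 6.598×10⁹ = 8.549×10⁹ K⁴.

T ≈ 304 K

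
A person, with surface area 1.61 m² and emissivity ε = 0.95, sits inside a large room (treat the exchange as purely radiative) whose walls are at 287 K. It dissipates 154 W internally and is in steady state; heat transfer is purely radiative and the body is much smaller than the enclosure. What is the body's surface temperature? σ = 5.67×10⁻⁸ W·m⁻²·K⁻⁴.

T ≈ 304 K

For a small grey body in a large enclosure, net radiated power = εσA(T⁴ − T_w⁴).
Steady state: P = εσA(T⁴ − T_w⁴) with A = 1.61 m².
T⁴ = P/(εσA) + T_w⁴ = 154/(0.95·5.67×10⁻⁸·1.610) + (287)⁴
    = 1.776×10⁹ + 6.785×10⁹ = 8.560×10⁹ K⁴.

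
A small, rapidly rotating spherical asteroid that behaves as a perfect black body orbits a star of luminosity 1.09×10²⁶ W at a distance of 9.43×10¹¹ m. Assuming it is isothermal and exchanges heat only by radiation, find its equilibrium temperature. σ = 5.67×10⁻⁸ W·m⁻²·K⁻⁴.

T ≈ 81.0 K

First find the stellar flux at distance d: S = L/(4πd²) = 1.09×10²⁶/(4π·(9.43×10¹¹)²) = 9.754 W/m².
For an isothermal sphere, absorbed (1−a)S·πr² = emitted σ·4πr²·T⁴, so T⁴ = (1−a)S/(4σ).
T⁴ = 1.00·9.754/(4·5.67×10⁻⁸) = 4.301×10⁷ K⁴.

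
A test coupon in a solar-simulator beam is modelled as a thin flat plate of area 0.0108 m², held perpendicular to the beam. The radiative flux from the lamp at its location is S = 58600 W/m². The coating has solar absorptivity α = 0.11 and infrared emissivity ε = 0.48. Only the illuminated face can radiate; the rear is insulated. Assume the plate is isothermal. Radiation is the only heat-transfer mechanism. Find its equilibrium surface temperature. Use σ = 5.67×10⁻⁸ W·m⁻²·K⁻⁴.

At equilibrium, absorbed power = emitted power.
Absorbing cross-section = A = 0.01080 m²; emitting surface = A = 0.01080 m² (ratio 1).
αS·A_cross = εσ·A_surf·T⁴  ⇒  T⁴ = αS/(ε·1σ).
T⁴ = 0.110·58600/(0.48·1·5.67×10⁻⁸) = 2.368×10¹¹ K⁴.
T = (2.368×10¹¹)^(1/4).

T ≈ 698 K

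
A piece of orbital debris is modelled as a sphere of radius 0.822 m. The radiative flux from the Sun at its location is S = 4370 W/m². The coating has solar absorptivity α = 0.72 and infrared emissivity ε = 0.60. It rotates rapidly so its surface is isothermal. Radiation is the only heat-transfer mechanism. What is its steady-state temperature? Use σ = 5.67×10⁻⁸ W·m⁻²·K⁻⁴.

At equilibrium, absorbed power = emitted power.
Absorbing cross-section = πr² = 2.123 m²; emitting surface = 4πr² = 8.491 m² (ratio 4).
αS·A_cross = εσ·A_surf·T⁴  ⇒  T⁴ = αS/(ε·4σ).
T⁴ = 0.720·4370/(0.60·4·5.67×10⁻⁸) = 2.312×10¹⁰ K⁴.
T = (2.312×10¹⁰)^(1/4).

T ≈ 390 K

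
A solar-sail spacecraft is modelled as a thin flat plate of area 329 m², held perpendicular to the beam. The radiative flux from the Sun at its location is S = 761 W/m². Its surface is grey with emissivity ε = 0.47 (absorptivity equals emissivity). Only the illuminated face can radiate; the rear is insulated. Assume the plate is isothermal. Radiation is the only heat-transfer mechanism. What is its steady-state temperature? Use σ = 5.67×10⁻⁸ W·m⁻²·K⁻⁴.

T ≈ 340 K

At equilibrium, absorbed power = emitted power.
Absorbing cross-section = A = 329.0 m²; emitting surface = A = 329.0 m² (ratio 1).
εS·A_cross = εσ·A_surf·T⁴  ⇒  T⁴ = S/(1σ)   (ε cancels).
T⁴ = 761/(1·5.67×10⁻⁸) = 1.342×10¹⁰ K⁴.
T = (1.342×10¹⁰)^(1/4).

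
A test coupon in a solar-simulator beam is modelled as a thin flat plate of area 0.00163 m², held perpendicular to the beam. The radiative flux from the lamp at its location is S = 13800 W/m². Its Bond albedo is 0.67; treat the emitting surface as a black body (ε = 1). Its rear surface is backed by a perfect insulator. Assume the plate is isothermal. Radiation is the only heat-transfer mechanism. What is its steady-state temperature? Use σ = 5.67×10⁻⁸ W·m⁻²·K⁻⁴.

At equilibrium, absorbed power = emitted power.
Absorbing cross-section = A = 0.001630 m²; emitting surface = A = 0.001630 m² (ratio 1).
(1−a)S·A_cross = εσ·A_surf·T⁴  ⇒  T⁴ = (1−a)S/(1σ).
T⁴ = 0.330·13800/(1·5.67×10⁻⁸) = 8.032×10¹⁰ K⁴.
T = (8.032×10¹⁰)^(1/4).

T ≈ 532 K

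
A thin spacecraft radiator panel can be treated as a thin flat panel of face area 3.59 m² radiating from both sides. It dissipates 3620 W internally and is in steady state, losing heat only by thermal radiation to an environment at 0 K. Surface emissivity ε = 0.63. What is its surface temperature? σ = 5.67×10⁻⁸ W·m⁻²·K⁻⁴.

T ≈ 345 K

Steady state: internal power = radiated power, P = εσA T⁴.
Radiating area A = 2·3.59 = 7.180 m².
T⁴ = P/(εσA) = 3620/(0.63·5.67×10⁻⁸·7.180) = 1.411×10¹⁰ K⁴.
T = (1.411×10¹⁰)^(1/4).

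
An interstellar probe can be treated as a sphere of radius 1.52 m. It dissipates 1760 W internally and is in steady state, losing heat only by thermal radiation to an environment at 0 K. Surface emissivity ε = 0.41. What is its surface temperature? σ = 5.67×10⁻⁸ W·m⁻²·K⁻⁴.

Steady state: internal power = radiated power, P = εσA T⁴.
Radiating area A = 4πr² = 29.03 m².
T⁴ = P/(εσA) = 1760/(0.41·5.67×10⁻⁸·29.03) = 2.608×10⁹ K⁴.
T = (2.608×10⁹)^(1/4).

T ≈ 226 K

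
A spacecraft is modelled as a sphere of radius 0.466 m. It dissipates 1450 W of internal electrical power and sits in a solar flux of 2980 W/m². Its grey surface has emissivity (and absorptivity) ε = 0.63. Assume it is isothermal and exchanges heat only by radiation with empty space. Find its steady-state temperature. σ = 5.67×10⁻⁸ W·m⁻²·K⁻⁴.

At steady state, absorbed solar power + internal power = radiated power.
Absorbed: α·S·A_cross = 0.63·2980·0.6822 = 1281 W (cross-section πr²).
Total input = 1281 + 1450 = 2731 W.
Radiated: εσ·A_surf·T⁴ with A_surf = 4πr² = 2.729 m².
T⁴ = 2731/(0.63·5.67×10⁻⁸·2.729) = 2.801×10¹⁰ K⁴.

T ≈ 409 K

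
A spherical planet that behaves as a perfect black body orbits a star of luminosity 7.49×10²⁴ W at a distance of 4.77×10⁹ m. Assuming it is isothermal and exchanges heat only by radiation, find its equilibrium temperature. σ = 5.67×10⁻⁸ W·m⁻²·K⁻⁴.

T ≈ 583 K

First find the stellar flux at distance d: S = L/(4πd²) = 7.49×10²⁴/(4π·(4.77×10⁹)²) = 26200 W/m².
For an isothermal sphere, absorbed (1−a)S·πr² = emitted σ·4πr²·T⁴, so T⁴ = (1−a)S/(4σ).
T⁴ = 1.00·26200/(4·5.67×10⁻⁸) = 1.155×10¹¹ K⁴.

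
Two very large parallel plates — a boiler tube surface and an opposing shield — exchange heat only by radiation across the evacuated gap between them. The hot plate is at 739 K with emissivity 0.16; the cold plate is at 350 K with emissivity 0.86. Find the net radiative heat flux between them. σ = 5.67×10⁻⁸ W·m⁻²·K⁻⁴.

For two infinite grey parallel plates, q = σ(T₁⁴ − T₂⁴)/(1/ε₁ + 1/ε₂ − 1).
T₁⁴ − T₂⁴ = 2.982×10¹¹ − 1.501×10¹⁰ = 2.832×10¹¹ K⁴.
1/ε₁ + 1/ε₂ − 1 = 6.250 + 1.163 − 1 = 6.413.
q = 5.67×10⁻⁸ × 2.832×10¹¹ / 6.413.

q ≈ 2500 W/m²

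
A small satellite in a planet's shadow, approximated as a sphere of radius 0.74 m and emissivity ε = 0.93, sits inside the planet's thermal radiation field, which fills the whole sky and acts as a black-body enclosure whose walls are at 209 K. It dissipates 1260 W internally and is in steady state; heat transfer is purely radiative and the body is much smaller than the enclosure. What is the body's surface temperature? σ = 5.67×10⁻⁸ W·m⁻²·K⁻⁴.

T ≈ 271 K

For a small grey body in a large enclosure, net radiated power = εσA(T⁴ − T_w⁴).
Steady state: P = εσA(T⁴ − T_w⁴) with A = 4πr² = 6.881 m².
T⁴ = P/(εσA) + T_w⁴ = 1260/(0.93·5.67×10⁻⁸·6.881) + (209)⁴
    = 3.472×10⁹ + 1.908×10⁹ = 5.380×10⁹ K⁴.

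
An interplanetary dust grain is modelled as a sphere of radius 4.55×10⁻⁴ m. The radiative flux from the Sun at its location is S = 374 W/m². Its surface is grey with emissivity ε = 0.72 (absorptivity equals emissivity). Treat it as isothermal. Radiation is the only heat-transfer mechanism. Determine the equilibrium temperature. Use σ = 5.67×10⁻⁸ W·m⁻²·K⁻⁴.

At equilibrium, absorbed power = emitted power.
Absorbing cross-section = πr² = 6.504×10⁻⁷ m²; emitting surface = 4πr² = 2.602×10⁻⁶ m² (ratio 4).
εS·A_cross = εσ·A_surf·T⁴  ⇒  T⁴ = S/(4σ)   (ε cancels).
T⁴ = 374/(4·5.67×10⁻⁸) = 1.649×10⁹ K⁴.
T = (1.649×10⁹)^(1/4).

T ≈ 202 K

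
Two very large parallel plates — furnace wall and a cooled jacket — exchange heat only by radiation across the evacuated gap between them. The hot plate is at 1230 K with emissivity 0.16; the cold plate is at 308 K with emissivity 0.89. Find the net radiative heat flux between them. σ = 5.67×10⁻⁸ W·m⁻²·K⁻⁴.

For two infinite grey parallel plates, q = σ(T₁⁴ − T₂⁴)/(1/ε₁ + 1/ε₂ − 1).
T₁⁴ − T₂⁴ = 2.289×10¹² − 8.999×10⁹ = 2.280×10¹² K⁴.
1/ε₁ + 1/ε₂ − 1 = 6.250 + 1.124 − 1 = 6.374.
q = 5.67×10⁻⁸ × 2.280×10¹² / 6.374.

q ≈ 20300 W/m²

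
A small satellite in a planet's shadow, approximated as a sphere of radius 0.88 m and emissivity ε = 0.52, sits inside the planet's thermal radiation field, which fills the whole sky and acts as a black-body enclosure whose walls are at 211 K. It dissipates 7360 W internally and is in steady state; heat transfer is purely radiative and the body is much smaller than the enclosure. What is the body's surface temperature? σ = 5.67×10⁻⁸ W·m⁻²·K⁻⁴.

For a small grey body in a large enclosure, net radiated power = εσA(T⁴ − T_w⁴).
Steady state: P = εσA(T⁴ − T_w⁴) with A = 4πr² = 9.731 m².
T⁴ = P/(εσA) + T_w⁴ = 7360/(0.52·5.67×10⁻⁸·9.731) + (211)⁴
    = 2.565×10¹⁰ + 1.982×10⁹ = 2.763×10¹⁰ K⁴.

T ≈ 408 K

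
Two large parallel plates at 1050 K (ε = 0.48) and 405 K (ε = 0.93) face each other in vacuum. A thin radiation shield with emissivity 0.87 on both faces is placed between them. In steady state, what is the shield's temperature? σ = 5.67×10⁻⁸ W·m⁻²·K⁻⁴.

T_s ≈ 818 K

In steady state the net flux on the hot side equals that on the cold side.
σ(T₁⁴−T_s⁴)/D₁ = σ(T_s⁴−T₂⁴)/D₂, with D₁ = 1/ε₁+1/ε_s−1 = 2.233, D₂ = 1/ε_s+1/ε₂−1 = 1.225.
Solve for T_s⁴: T_s⁴ = (D₂·T₁⁴ + D₁·T₂⁴)/(D₁+D₂) = 4.479×10¹¹ K⁴.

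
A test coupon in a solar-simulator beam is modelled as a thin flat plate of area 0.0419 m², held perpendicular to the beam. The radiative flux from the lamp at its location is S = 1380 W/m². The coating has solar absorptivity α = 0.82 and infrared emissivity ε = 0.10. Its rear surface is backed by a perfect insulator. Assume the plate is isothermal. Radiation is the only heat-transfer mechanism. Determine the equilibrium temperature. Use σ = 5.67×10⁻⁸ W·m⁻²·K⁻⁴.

T ≈ 668 K

At equilibrium, absorbed power = emitted power.
Absorbing cross-section = A = 0.04190 m²; emitting surface = A = 0.04190 m² (ratio 1).
αS·A_cross = εσ·A_surf·T⁴  ⇒  T⁴ = αS/(ε·1σ).
T⁴ = 0.820·1380/(0.10·1·5.67×10⁻⁸) = 1.996×10¹¹ K⁴.
T = (1.996×10¹¹)^(1/4).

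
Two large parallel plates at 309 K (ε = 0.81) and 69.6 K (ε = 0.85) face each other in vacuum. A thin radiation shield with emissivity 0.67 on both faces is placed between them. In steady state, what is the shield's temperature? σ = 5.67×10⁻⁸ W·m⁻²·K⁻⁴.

In steady state the net flux on the hot side equals that on the cold side.
σ(T₁⁴−T_s⁴)/D₁ = σ(T_s⁴−T₂⁴)/D₂, with D₁ = 1/ε₁+1/ε_s−1 = 1.727, D₂ = 1/ε_s+1/ε₂−1 = 1.669.
Solve for T_s⁴: T_s⁴ = (D₂·T₁⁴ + D₁·T₂⁴)/(D₁+D₂) = 4.492×10⁹ K⁴.

T_s ≈ 259 K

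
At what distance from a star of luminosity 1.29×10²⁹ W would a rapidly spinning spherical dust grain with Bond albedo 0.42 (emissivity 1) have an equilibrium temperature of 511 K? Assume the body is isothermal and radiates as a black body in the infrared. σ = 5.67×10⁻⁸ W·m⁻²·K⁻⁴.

d ≈ 6.20×10¹¹ m

For an isothermal black-emitting sphere, (1−a)S·πr² = σ·4πr²·T⁴ ⇒ S = 4σT⁴/(1−a).
S = 4·5.67×10⁻⁸·(511)⁴/0.580 = 26660 W/m².
Flux falls as S = L/(4πd²), so d = √(L/(4πS)) = √(1.29×10²⁹/(4π·26660)).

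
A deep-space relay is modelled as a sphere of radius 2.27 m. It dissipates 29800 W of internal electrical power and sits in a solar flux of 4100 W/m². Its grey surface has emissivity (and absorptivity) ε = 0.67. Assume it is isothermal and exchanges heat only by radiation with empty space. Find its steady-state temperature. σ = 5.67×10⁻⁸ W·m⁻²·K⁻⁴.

At steady state, absorbed solar power + internal power = radiated power.
Absorbed: α·S·A_cross = 0.67·4100·16.19 = 44470 W (cross-section πr²).
Total input = 44470 + 29800 = 74270 W.
Radiated: εσ·A_surf·T⁴ with A_surf = 4πr² = 64.75 m².
T⁴ = 74270/(0.67·5.67×10⁻⁸·64.75) = 3.019×10¹⁰ K⁴.

T ≈ 417 K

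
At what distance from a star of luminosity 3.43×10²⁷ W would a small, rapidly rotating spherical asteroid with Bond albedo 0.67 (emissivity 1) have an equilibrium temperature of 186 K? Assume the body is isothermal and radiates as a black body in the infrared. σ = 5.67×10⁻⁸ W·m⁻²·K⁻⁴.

d ≈ 5.76×10¹¹ m

For an isothermal black-emitting sphere, (1−a)S·πr² = σ·4πr²·T⁴ ⇒ S = 4σT⁴/(1−a).
S = 4·5.67×10⁻⁸·(186)⁴/0.330 = 822.6 W/m².
Flux falls as S = L/(4πd²), so d = √(L/(4πS)) = √(3.43×10²⁷/(4π·822.6)).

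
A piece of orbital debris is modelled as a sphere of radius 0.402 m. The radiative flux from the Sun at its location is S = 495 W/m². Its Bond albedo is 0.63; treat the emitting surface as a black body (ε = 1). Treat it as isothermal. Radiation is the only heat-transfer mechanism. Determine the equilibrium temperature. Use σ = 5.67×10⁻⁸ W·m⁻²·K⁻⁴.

T ≈ 169 K

At equilibrium, absorbed power = emitted power.
Absorbing cross-section = πr² = 0.5077 m²; emitting surface = 4πr² = 2.031 m² (ratio 4).
(1−a)S·A_cross = εσ·A_surf·T⁴  ⇒  T⁴ = (1−a)S/(4σ).
T⁴ = 0.370·495/(4·5.67×10⁻⁸) = 8.075×10⁸ K⁴.
T = (8.075×10⁸)^(1/4).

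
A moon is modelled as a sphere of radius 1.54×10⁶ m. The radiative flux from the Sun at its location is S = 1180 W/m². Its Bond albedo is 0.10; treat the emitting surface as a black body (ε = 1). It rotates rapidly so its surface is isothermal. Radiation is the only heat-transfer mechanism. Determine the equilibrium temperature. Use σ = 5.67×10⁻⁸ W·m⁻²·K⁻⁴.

T ≈ 262 K

At equilibrium, absorbed power = emitted power.
Absorbing cross-section = πr² = 7.451×10¹² m²; emitting surface = 4πr² = 2.980×10¹³ m² (ratio 4).
(1−a)S·A_cross = εσ·A_surf·T⁴  ⇒  T⁴ = (1−a)S/(4σ).
T⁴ = 0.900·1180/(4·5.67×10⁻⁸) = 4.683×10⁹ K⁴.
T = (4.683×10⁹)^(1/4).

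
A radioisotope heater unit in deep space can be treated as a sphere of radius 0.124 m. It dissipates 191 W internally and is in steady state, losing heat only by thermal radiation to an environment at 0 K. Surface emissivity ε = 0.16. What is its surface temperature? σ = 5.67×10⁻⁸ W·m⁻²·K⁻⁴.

T ≈ 575 K

Steady state: internal power = radiated power, P = εσA T⁴.
Radiating area A = 4πr² = 0.1932 m².
T⁴ = P/(εσA) = 191/(0.16·5.67×10⁻⁸·0.1932) = 1.090×10¹¹ K⁴.
T = (1.090×10¹¹)^(1/4).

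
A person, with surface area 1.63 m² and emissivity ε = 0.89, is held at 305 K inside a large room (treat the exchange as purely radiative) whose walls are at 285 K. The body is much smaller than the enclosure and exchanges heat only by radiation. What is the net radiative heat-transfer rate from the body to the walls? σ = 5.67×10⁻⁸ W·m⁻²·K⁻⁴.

P_net ≈ 169 W

For a small grey body in a large enclosure: P_net = εσA(T_body⁴ − T_wall⁴).
A = 1.63 m²; T_body⁴ − T_wall⁴ = 8.654×10⁹ − 6.598×10⁹ = 2.056×10⁹ K⁴.
|P_net| = 0.89·5.67×10⁻⁸·1.630·2.056×10⁹.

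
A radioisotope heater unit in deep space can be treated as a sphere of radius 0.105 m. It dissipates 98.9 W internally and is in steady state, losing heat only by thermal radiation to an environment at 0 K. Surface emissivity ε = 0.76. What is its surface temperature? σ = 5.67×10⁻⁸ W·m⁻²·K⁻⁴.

Steady state: internal power = radiated power, P = εσA T⁴.
Radiating area A = 4πr² = 0.1385 m².
T⁴ = P/(εσA) = 98.9/(0.76·5.67×10⁻⁸·0.1385) = 1.657×10¹⁰ K⁴.
T = (1.657×10¹⁰)^(1/4).

T ≈ 359 K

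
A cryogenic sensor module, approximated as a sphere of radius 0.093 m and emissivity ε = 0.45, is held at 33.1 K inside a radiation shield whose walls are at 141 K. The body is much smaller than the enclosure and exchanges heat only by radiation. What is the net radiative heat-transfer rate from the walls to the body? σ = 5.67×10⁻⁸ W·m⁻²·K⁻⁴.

P_net ≈ 1.09 W

For a small grey body in a large enclosure: P_net = εσA(T_body⁴ − T_wall⁴).
A = 4πr² = 0.1087 m²; T_body⁴ − T_wall⁴ = 1.200×10⁶ − 3.953×10⁸ = -3.941×10⁸ K⁴.
|P_net| = 0.45·5.67×10⁻⁸·0.1087·3.941×10⁸.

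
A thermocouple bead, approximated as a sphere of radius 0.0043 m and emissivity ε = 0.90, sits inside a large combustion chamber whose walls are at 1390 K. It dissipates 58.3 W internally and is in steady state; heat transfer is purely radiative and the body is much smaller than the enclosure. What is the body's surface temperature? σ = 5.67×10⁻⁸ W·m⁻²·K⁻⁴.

T ≈ 1710 K

For a small grey body in a large enclosure, net radiated power = εσA(T⁴ − T_w⁴).
Steady state: P = εσA(T⁴ − T_w⁴) with A = 4πr² = 2.324×10⁻⁴ m².
T⁴ = P/(εσA) + T_w⁴ = 58.3/(0.90·5.67×10⁻⁸·2.324×10⁻⁴) + (1390)⁴
    = 4.917×10¹² + 3.733×10¹² = 8.650×10¹² K⁴.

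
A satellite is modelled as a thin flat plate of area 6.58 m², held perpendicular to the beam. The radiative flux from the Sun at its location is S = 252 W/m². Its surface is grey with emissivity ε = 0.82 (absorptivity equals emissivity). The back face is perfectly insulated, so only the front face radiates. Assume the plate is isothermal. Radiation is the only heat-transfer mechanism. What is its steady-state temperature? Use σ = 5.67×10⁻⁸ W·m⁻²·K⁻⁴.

At equilibrium, absorbed power = emitted power.
Absorbing cross-section = A = 6.580 m²; emitting surface = A = 6.580 m² (ratio 1).
εS·A_cross = εσ·A_surf·T⁴  ⇒  T⁴ = S/(1σ)   (ε cancels).
T⁴ = 252/(1·5.67×10⁻⁸) = 4.444×10⁹ K⁴.
T = (4.444×10⁹)^(1/4).

T ≈ 258 K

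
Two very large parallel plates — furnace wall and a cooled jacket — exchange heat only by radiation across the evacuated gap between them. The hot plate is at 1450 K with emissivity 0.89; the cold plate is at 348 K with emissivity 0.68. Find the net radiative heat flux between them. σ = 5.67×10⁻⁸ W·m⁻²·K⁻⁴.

q ≈ 1.57×10⁵ W/m²

For two infinite grey parallel plates, q = σ(T₁⁴ − T₂⁴)/(1/ε₁ + 1/ε₂ − 1).
T₁⁴ − T₂⁴ = 4.421×10¹² − 1.467×10¹⁰ = 4.406×10¹² K⁴.
1/ε₁ + 1/ε₂ − 1 = 1.124 + 1.471 − 1 = 1.594.
q = 5.67×10⁻⁸ × 4.406×10¹² / 1.594.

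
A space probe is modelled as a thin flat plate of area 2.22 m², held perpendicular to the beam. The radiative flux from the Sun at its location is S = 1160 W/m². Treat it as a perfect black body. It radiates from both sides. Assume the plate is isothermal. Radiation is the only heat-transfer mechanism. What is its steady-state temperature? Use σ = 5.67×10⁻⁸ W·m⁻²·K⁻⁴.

At equilibrium, absorbed power = emitted power.
Absorbing cross-section = A = 2.220 m²; emitting surface = 2A = 4.440 m² (ratio 2).
S·A_cross = εσ·A_surf·T⁴  ⇒  T⁴ = S/(2σ).
T⁴ = 1.00·1160/(2·5.67×10⁻⁸) = 1.023×10¹⁰ K⁴.
T = (1.023×10¹⁰)^(1/4).

T ≈ 318 K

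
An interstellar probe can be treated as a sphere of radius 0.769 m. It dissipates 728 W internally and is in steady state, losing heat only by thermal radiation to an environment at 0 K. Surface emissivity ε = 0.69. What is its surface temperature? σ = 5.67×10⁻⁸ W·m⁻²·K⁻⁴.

Steady state: internal power = radiated power, P = εσA T⁴.
Radiating area A = 4πr² = 7.431 m².
T⁴ = P/(εσA) = 728/(0.69·5.67×10⁻⁸·7.431) = 2.504×10⁹ K⁴.
T = (2.504×10⁹)^(1/4).

T ≈ 224 K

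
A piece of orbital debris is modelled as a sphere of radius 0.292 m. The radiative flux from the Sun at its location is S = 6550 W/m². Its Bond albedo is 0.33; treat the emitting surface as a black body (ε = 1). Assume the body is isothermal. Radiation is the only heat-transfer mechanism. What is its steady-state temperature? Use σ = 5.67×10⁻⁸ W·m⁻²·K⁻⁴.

At equilibrium, absorbed power = emitted power.
Absorbing cross-section = πr² = 0.2679 m²; emitting surface = 4πr² = 1.071 m² (ratio 4).
(1−a)S·A_cross = εσ·A_surf·T⁴  ⇒  T⁴ = (1−a)S/(4σ).
T⁴ = 0.670·6550/(4·5.67×10⁻⁸) = 1.935×10¹⁰ K⁴.
T = (1.935×10¹⁰)^(1/4).

T ≈ 373 K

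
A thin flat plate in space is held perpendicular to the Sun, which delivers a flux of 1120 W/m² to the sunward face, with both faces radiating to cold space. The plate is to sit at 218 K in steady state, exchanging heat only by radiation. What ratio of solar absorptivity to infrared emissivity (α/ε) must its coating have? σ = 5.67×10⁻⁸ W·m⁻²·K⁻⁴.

Balance: αS·A = εσ·2A·T⁴ ⇒ α/ε = 2σT⁴/S.
α/ε = 2·5.67×10⁻⁸·(218)⁴/1120 = 2·5.67×10⁻⁸·2.259×10⁹/1120.

α/ε ≈ 0.229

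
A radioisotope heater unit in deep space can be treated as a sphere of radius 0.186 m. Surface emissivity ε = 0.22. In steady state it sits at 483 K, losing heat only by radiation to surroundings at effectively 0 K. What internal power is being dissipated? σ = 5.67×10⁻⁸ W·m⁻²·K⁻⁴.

P ≈ 295 W

Steady state: P = εσA T⁴.
A = 4πr² = 0.4347 m²; T⁴ = (483)⁴ = 5.442×10¹⁰ K⁴.
P = 0.22 × 5.67×10⁻⁸ × 0.4347 × 5.442×10¹⁰.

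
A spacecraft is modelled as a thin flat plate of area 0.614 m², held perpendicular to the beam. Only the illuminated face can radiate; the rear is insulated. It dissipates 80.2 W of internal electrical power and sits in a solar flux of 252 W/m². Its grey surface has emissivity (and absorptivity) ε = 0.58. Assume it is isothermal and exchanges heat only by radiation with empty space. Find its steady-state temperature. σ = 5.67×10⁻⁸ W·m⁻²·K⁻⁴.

At steady state, absorbed solar power + internal power = radiated power.
Absorbed: α·S·A_cross = 0.58·252·0.6140 = 89.74 W (cross-section A).
Total input = 89.74 + 80.2 = 169.9 W.
Radiated: εσ·A_surf·T⁴ with A_surf = A = 0.6140 m².
T⁴ = 169.9/(0.58·5.67×10⁻⁸·0.6140) = 8.416×10⁹ K⁴.

T ≈ 303 K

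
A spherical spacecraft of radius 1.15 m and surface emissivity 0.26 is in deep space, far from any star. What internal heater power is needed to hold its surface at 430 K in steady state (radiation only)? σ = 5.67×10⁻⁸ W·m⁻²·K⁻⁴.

P ≈ 8380 W

P = εσ·4πr²·T⁴.
4πr² = 16.62 m²; T⁴ = 3.419×10¹⁰ K⁴.
P = 0.26·5.67×10⁻⁸·16.62·3.419×10¹⁰.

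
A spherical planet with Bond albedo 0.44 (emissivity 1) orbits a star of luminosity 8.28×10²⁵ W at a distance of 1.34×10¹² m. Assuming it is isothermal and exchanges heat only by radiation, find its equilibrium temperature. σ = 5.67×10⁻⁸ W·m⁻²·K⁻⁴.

First find the stellar flux at distance d: S = L/(4πd²) = 8.28×10²⁵/(4π·(1.34×10¹²)²) = 3.670 W/m².
For an isothermal sphere, absorbed (1−a)S·πr² = emitted σ·4πr²·T⁴, so T⁴ = (1−a)S/(4σ).
T⁴ = 0.560·3.670/(4·5.67×10⁻⁸) = 9.061×10⁶ K⁴.

T ≈ 54.9 K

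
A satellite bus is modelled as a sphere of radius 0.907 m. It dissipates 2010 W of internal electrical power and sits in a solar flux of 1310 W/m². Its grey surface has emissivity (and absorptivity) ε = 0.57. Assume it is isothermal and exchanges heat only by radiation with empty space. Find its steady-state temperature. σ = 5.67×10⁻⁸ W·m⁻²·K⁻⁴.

T ≈ 330 K

At steady state, absorbed solar power + internal power = radiated power.
Absorbed: α·S·A_cross = 0.57·1310·2.584 = 1930 W (cross-section πr²).
Total input = 1930 + 2010 = 3940 W.
Radiated: εσ·A_surf·T⁴ with A_surf = 4πr² = 10.34 m².
T⁴ = 3940/(0.57·5.67×10⁻⁸·10.34) = 1.179×10¹⁰ K⁴.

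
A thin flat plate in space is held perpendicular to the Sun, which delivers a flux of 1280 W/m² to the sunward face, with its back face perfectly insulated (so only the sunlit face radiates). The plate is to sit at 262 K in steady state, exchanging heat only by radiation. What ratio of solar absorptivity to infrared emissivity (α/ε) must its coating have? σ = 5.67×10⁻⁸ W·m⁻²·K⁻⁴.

Balance: αS·A = εσ·1A·T⁴ ⇒ α/ε = σT⁴/S.
α/ε = 5.67×10⁻⁸·(262)⁴/1280 = 5.67×10⁻⁸·4.712×10⁹/1280.

α/ε ≈ 0.209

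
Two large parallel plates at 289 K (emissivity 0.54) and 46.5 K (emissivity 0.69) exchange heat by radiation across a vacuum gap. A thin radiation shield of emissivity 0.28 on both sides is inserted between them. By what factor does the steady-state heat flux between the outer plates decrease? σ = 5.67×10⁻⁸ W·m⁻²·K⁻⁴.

Without shield: q₀ = σΔ(T⁴)/(1/ε₁+1/ε₂−1) with denominator 2.301.
With shield the two gaps are in series; the resistances add: (1/ε₁+1/ε_s−1)+(1/ε_s+1/ε₂−1) = 4.423+4.021 = 8.444.
Heat-flux ratio q₀/q = 8.444/2.301.

factor ≈ 3.67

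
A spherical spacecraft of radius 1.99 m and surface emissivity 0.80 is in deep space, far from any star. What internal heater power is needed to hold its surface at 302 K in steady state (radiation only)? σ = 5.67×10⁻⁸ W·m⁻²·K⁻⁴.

P = εσ·4πr²·T⁴.
4πr² = 49.76 m²; T⁴ = 8.318×10⁹ K⁴.
P = 0.80·5.67×10⁻⁸·49.76·8.318×10⁹.

P ≈ 18800 W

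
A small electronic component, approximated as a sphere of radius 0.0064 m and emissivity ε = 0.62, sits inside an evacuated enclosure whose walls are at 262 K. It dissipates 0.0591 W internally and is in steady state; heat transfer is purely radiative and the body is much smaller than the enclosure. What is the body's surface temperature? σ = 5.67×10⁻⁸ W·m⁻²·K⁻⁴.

For a small grey body in a large enclosure, net radiated power = εσA(T⁴ − T_w⁴).
Steady state: P = εσA(T⁴ − T_w⁴) with A = 4πr² = 5.147×10⁻⁴ m².
T⁴ = P/(εσA) + T_w⁴ = 0.0591/(0.62·5.67×10⁻⁸·5.147×10⁻⁴) + (262)⁴
    = 3.266×10⁹ + 4.712×10⁹ = 7.978×10⁹ K⁴.

T ≈ 299 K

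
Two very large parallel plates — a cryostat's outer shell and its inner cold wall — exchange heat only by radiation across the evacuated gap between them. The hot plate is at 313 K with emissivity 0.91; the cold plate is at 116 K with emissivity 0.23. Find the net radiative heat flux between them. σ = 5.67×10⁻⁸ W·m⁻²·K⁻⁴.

For two infinite grey parallel plates, q = σ(T₁⁴ − T₂⁴)/(1/ε₁ + 1/ε₂ − 1).
T₁⁴ − T₂⁴ = 9.598×10⁹ − 1.811×10⁸ = 9.417×10⁹ K⁴.
1/ε₁ + 1/ε₂ − 1 = 1.099 + 4.348 − 1 = 4.447.
q = 5.67×10⁻⁸ × 9.417×10⁹ / 4.447.

q ≈ 120 W/m²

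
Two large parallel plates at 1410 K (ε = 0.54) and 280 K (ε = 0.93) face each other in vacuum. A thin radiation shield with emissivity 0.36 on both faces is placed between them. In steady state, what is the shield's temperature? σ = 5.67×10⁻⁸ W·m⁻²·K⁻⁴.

T_s ≈ 1150 K

In steady state the net flux on the hot side equals that on the cold side.
σ(T₁⁴−T_s⁴)/D₁ = σ(T_s⁴−T₂⁴)/D₂, with D₁ = 1/ε₁+1/ε_s−1 = 3.630, D₂ = 1/ε_s+1/ε₂−1 = 2.853.
Solve for T_s⁴: T_s⁴ = (D₂·T₁⁴ + D₁·T₂⁴)/(D₁+D₂) = 1.743×10¹² K⁴.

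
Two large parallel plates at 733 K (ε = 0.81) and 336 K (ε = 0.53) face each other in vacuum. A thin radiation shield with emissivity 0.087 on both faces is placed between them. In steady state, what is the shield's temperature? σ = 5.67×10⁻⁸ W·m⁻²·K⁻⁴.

T_s ≈ 627 K

In steady state the net flux on the hot side equals that on the cold side.
σ(T₁⁴−T_s⁴)/D₁ = σ(T_s⁴−T₂⁴)/D₂, with D₁ = 1/ε₁+1/ε_s−1 = 11.73, D₂ = 1/ε_s+1/ε₂−1 = 12.38.
Solve for T_s⁴: T_s⁴ = (D₂·T₁⁴ + D₁·T₂⁴)/(D₁+D₂) = 1.544×10¹¹ K⁴.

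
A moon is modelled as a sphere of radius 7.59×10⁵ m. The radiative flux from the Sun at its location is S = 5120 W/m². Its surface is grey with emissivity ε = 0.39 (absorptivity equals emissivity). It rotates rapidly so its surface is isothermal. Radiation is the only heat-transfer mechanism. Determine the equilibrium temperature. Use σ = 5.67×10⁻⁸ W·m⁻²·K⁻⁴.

At equilibrium, absorbed power = emitted power.
Absorbing cross-section = πr² = 1.810×10¹² m²; emitting surface = 4πr² = 7.239×10¹² m² (ratio 4).
εS·A_cross = εσ·A_surf·T⁴  ⇒  T⁴ = S/(4σ)   (ε cancels).
T⁴ = 5120/(4·5.67×10⁻⁸) = 2.257×10¹⁰ K⁴.
T = (2.257×10¹⁰)^(1/4).

T ≈ 388 K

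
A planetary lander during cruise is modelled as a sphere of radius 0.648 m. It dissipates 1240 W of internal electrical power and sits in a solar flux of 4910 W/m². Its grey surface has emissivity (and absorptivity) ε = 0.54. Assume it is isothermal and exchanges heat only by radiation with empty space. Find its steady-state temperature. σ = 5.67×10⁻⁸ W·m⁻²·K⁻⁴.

At steady state, absorbed solar power + internal power = radiated power.
Absorbed: α·S·A_cross = 0.54·4910·1.319 = 3498 W (cross-section πr²).
Total input = 3498 + 1240 = 4738 W.
Radiated: εσ·A_surf·T⁴ with A_surf = 4πr² = 5.277 m².
T⁴ = 4738/(0.54·5.67×10⁻⁸·5.277) = 2.932×10¹⁰ K⁴.

T ≈ 414 K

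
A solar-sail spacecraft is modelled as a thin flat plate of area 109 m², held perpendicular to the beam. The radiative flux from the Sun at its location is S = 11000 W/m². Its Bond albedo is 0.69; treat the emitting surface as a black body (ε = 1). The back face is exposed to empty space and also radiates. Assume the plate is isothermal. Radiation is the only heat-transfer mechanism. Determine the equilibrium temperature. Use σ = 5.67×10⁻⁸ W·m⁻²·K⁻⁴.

At equilibrium, absorbed power = emitted power.
Absorbing cross-section = A = 109.0 m²; emitting surface = 2A = 218.0 m² (ratio 2).
(1−a)S·A_cross = εσ·A_surf·T⁴  ⇒  T⁴ = (1−a)S/(2σ).
T⁴ = 0.310·11000/(2·5.67×10⁻⁸) = 3.007×10¹⁰ K⁴.
T = (3.007×10¹⁰)^(1/4).

T ≈ 416 K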